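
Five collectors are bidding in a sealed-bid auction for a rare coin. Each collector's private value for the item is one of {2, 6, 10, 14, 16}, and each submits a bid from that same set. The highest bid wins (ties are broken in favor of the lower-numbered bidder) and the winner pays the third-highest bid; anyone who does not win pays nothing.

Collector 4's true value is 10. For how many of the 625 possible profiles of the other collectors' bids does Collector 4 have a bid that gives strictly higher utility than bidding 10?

64

Others bid (2, 2, 2, 14): truth gives 0; bid 14 gives 8 > 0. Violating.
Others bid (2, 2, 2, 16): truth gives 0; bid 16 gives 8 > 0. Violating.
Others bid (2, 2, 6, 14): truth gives 0; bid 14 gives 4 > 0. Violating.
Others bid (2, 2, 6, 16): truth gives 0; bid 16 gives 4 > 0. Violating.
Others bid (2, 2, 2, 2): truth gives 8; no alternative beats it.
Others bid (2, 2, 2, 6): truth gives 8; no alternative beats it.
(Checking all 625 profiles: 64 have a profitable deviation, 561 do not.)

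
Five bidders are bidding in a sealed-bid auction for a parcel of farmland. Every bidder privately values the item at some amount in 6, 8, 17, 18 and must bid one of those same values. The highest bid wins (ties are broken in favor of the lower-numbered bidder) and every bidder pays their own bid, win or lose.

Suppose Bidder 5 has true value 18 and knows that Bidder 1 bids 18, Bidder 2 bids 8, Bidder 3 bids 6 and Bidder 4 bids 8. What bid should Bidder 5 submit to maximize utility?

Bid 6: loses but pays 6, utility -6.
Bid 8: loses but pays 8, utility -8.
Bid 17: loses but pays 17, utility -17.
Bid 18: loses but pays 18, utility -18.
The best choice is 6 with utility -6.

6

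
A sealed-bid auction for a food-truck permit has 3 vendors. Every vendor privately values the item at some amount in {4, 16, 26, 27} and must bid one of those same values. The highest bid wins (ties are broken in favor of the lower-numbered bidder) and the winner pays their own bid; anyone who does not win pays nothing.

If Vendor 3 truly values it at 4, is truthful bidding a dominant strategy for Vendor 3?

Yes

Check each profile of the others' bids and compare truth against every alternative bid.
Others bid (4, 4): truth gives 0, best alternative gives -12.
Others bid (4, 16): truth gives 0, best alternative gives 0.
Others bid (4, 26): truth gives 0, best alternative gives 0.
Others bid (4, 27): truth gives 0, best alternative gives 0.
Others bid (16, 4): truth gives 0, best alternative gives 0.
Others bid (16, 16): truth gives 0, best alternative gives 0.
(Remaining 10 profiles checked similarly; truth is weakly best in each.)
In every case the truthful bid is at least as good as any alternative, so it is a dominant strategy.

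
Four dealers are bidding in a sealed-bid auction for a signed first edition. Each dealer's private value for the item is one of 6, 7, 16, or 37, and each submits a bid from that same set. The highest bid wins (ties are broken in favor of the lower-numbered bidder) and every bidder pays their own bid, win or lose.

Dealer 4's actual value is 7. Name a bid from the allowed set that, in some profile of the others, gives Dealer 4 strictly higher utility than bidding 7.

6

Suppose Dealer 1 bids 6, Dealer 2 bids 6 and Dealer 3 bids 7.
Bid 7: loses but pays 7, utility -7.
Bid 6: loses but pays 6, utility -6.
So bidding 6 beats truth here (-6 > -7).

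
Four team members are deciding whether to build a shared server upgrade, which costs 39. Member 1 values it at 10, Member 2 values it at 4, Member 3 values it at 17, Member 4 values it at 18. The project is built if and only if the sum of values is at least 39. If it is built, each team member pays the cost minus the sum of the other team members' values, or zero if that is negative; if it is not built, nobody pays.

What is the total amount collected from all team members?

15

Total value 49 ≥ cost 39, so it is built.
Member 1: others sum to 39; max(0, 39 - 39) = 0.
Member 2: others sum to 45; max(0, 39 - 45) = 0.
Member 3: others sum to 32; max(0, 39 - 32) = 7.
Member 4: others sum to 31; max(0, 39 - 31) = 8.
Total collected = 0 + 0 + 7 + 8 = 15.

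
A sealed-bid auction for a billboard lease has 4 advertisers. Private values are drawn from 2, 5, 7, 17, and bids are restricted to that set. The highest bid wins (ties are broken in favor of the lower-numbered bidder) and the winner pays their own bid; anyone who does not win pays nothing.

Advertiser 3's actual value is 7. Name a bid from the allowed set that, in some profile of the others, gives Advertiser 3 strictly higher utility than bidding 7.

Suppose Advertiser 1 bids 2, Advertiser 2 bids 2 and Advertiser 4 bids 2.
Bid 7: wins, pays 7, utility 7 - 7 = 0.
Bid 5: wins, pays 5, utility 7 - 5 = 2.
So bidding 5 beats truth here (2 > 0).

5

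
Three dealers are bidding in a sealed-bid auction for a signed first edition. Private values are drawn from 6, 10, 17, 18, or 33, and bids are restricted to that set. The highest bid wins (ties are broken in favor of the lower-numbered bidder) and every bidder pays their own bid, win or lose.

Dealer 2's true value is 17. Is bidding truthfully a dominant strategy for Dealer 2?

No

Consider the case where Dealer 1 bids 6 and Dealer 3 bids 6.
Truthful bid 17: wins, pays 17, utility 17 - 17 = 0.
Bid 10 instead: wins, pays 10, utility 17 - 10 = 7.
Since 7 > 0, bidding 10 is strictly better here, so truthful bidding is not dominant.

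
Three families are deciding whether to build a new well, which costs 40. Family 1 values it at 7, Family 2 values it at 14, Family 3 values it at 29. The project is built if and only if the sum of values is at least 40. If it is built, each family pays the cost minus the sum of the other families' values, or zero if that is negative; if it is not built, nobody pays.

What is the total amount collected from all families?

23

Total value 50 ≥ cost 40, so it is built.
Family 1: others sum to 43; max(0, 40 - 43) = 0.
Family 2: others sum to 36; max(0, 40 - 36) = 4.
Family 3: others sum to 21; max(0, 40 - 21) = 19.
Total collected = 0 + 4 + 19 = 23.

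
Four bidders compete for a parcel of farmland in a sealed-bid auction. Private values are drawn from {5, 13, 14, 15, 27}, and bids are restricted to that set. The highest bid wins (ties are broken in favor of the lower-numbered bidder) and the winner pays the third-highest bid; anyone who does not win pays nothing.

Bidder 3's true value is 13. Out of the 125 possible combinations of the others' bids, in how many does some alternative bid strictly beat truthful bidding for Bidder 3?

9

Others bid (5, 5, 14): truth gives 0; bid 14 gives 8 > 0. Violating.
Others bid (5, 5, 15): truth gives 0; bid 15 gives 8 > 0. Violating.
Others bid (5, 5, 27): truth gives 0; bid 27 gives 8 > 0. Violating.
Others bid (5, 13, 5): truth gives 0; bid 14 gives 8 > 0. Violating.
Others bid (5, 5, 5): truth gives 8; no alternative beats it.
Others bid (5, 5, 13): truth gives 8; no alternative beats it.
(Checking all 125 profiles: 9 have a profitable deviation, 116 do not.)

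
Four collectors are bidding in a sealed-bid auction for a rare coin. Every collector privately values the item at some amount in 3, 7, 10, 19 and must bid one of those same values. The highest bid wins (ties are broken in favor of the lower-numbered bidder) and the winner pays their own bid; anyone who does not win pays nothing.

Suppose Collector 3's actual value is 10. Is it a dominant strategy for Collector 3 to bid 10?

No

Consider the case where Collector 1 bids 3, Collector 2 bids 3 and Collector 4 bids 3.
Truthful bid 10: wins, pays 10, utility 10 - 10 = 0.
Bid 7 instead: wins, pays 7, utility 10 - 7 = 3.
Since 3 > 0, bidding 7 is strictly better here, so truthful bidding is not dominant.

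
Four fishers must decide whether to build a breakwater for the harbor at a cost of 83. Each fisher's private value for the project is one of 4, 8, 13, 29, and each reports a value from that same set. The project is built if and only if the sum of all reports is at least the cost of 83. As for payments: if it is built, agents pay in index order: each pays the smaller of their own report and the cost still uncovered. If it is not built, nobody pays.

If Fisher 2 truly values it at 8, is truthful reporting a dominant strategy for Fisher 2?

No

Consider the case where Fisher 1 reports 29, Fisher 3 reports 29 and Fisher 4 reports 29.
Truthful report 8: project built, pays 8, utility 8 - 8 = 0.
Report 4 instead: project built, pays 4, utility 8 - 4 = 4.
Since 4 > 0, reporting 4 is strictly better here, so truthful reporting is not dominant.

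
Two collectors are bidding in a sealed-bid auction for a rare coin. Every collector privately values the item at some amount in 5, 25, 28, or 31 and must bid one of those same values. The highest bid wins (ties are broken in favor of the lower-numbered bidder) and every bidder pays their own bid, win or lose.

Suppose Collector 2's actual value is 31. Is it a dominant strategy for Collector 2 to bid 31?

Consider the case where Collector 1 bids 5.
Truthful bid 31: wins, pays 31, utility 31 - 31 = 0.
Bid 25 instead: wins, pays 25, utility 31 - 25 = 6.
Since 6 > 0, bidding 25 is strictly better here, so truthful bidding is not dominant.

No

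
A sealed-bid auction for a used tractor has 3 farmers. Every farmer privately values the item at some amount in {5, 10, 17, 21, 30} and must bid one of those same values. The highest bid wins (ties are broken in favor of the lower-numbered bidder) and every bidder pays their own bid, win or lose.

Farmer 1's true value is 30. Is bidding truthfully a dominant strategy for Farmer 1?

No

Consider the case where Farmer 2 bids 5 and Farmer 3 bids 5.
Truthful bid 30: wins, pays 30, utility 30 - 30 = 0.
Bid 5 instead: wins, pays 5, utility 30 - 5 = 25.
Since 25 > 0, bidding 5 is strictly better here, so truthful bidding is not dominant.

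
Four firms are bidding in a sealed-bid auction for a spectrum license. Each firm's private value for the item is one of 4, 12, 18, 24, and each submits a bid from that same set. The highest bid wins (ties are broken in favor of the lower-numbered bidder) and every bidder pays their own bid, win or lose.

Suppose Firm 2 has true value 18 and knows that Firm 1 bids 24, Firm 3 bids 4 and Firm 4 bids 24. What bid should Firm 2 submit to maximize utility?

Bid 4: loses but pays 4, utility -4.
Bid 12: loses but pays 12, utility -12.
Bid 18: loses but pays 18, utility -18.
Bid 24: loses but pays 24, utility -24.
The best choice is 4 with utility -4.

4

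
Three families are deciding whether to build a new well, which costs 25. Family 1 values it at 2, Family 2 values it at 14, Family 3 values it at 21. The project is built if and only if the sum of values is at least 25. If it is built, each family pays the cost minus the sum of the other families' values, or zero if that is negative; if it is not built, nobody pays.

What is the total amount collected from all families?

11

Total value 37 ≥ cost 25, so it is built.
Family 1: others sum to 35; max(0, 25 - 35) = 0.
Family 2: others sum to 23; max(0, 25 - 23) = 2.
Family 3: others sum to 16; max(0, 25 - 16) = 9.
Total collected = 0 + 2 + 9 = 11.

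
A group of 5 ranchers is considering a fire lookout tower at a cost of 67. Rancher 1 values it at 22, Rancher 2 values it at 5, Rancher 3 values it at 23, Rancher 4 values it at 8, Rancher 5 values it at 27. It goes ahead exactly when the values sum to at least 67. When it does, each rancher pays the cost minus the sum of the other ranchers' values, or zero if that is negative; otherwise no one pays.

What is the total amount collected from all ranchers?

18

Total value 85 ≥ cost 67, so it is built.
Rancher 1: others sum to 63; max(0, 67 - 63) = 4.
Rancher 2: others sum to 80; max(0, 67 - 80) = 0.
Rancher 3: others sum to 62; max(0, 67 - 62) = 5.
Rancher 4: others sum to 77; max(0, 67 - 77) = 0.
Rancher 5: others sum to 58; max(0, 67 - 58) = 9.
Total collected = 4 + 0 + 5 + 0 + 9 = 18.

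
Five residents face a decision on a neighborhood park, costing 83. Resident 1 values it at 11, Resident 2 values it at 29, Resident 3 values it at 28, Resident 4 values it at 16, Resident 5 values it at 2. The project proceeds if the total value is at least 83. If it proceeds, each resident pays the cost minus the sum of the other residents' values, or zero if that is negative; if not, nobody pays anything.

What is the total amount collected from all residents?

Total value 86 ≥ cost 83, so it is built.
Resident 1: others sum to 75; max(0, 83 - 75) = 8.
Resident 2: others sum to 57; max(0, 83 - 57) = 26.
Resident 3: others sum to 58; max(0, 83 - 58) = 25.
Resident 4: others sum to 70; max(0, 83 - 70) = 13.
Resident 5: others sum to 84; max(0, 83 - 84) = 0.
Total collected = 8 + 26 + 25 + 13 + 0 = 72.

72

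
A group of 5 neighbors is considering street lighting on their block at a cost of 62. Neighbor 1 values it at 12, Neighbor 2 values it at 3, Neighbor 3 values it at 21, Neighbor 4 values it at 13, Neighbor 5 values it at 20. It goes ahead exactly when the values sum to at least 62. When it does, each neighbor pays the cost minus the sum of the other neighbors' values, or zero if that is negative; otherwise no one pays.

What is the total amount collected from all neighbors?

38

Total value 69 ≥ cost 62, so it is built.
Neighbor 1: others sum to 57; max(0, 62 - 57) = 5.
Neighbor 2: others sum to 66; max(0, 62 - 66) = 0.
Neighbor 3: others sum to 48; max(0, 62 - 48) = 14.
Neighbor 4: others sum to 56; max(0, 62 - 56) = 6.
Neighbor 5: others sum to 49; max(0, 62 - 49) = 13.
Total collected = 5 + 0 + 14 + 6 + 13 = 38.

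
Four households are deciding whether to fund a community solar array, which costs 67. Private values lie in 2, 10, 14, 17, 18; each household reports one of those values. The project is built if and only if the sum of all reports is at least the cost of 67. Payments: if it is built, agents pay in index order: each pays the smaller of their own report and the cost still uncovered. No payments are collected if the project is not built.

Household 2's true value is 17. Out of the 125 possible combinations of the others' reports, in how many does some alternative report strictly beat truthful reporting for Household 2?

Others report (17, 18, 18): truth gives 0; report 14 gives 3 > 0. Violating.
Others report (18, 17, 18): truth gives 0; report 14 gives 3 > 0. Violating.
Others report (18, 18, 17): truth gives 0; report 14 gives 3 > 0. Violating.
Others report (18, 18, 18): truth gives 0; report 14 gives 3 > 0. Violating.
Others report (2, 2, 2): truth gives 0; no alternative beats it.
Others report (2, 2, 10): truth gives 0; no alternative beats it.
(Checking all 125 profiles: 4 have a profitable deviation, 121 do not.)

4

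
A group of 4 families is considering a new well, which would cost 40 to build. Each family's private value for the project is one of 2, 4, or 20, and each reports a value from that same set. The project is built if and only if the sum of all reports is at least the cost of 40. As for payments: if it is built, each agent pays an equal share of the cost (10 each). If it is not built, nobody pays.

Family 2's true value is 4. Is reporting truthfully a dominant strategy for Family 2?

Check each profile of the others' reports and compare truth against every alternative report.
Others report (2, 20, 20): truth gives -6, best alternative gives -6.
Others report (4, 20, 20): truth gives -6, best alternative gives -6.
Others report (20, 2, 20): truth gives -6, best alternative gives -6.
Others report (20, 4, 20): truth gives -6, best alternative gives -6.
Others report (20, 20, 2): truth gives -6, best alternative gives -6.
Others report (20, 20, 4): truth gives -6, best alternative gives -6.
(Remaining 21 profiles checked similarly; truth is weakly best in each.)
In every case the truthful report is at least as good as any alternative, so it is a dominant strategy.

Yes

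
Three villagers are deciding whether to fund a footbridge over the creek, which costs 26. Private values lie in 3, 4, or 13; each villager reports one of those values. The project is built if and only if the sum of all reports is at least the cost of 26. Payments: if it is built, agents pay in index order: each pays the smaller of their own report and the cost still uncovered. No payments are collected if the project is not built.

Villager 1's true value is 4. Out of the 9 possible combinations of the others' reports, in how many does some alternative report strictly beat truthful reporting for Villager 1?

Others report (13, 13): truth gives 0; report 3 gives 1 > 0. Violating.
Others report (3, 3): truth gives 0; no alternative beats it.
Others report (3, 4): truth gives 0; no alternative beats it.
(Checking all 9 profiles: 1 has a profitable deviation, 8 do not.)

1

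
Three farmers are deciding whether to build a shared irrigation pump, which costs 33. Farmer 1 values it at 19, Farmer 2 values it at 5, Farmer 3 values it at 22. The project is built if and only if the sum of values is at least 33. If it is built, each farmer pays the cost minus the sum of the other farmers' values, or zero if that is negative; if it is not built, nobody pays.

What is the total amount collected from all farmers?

15

Total value 46 ≥ cost 33, so it is built.
Farmer 1: others sum to 27; max(0, 33 - 27) = 6.
Farmer 2: others sum to 41; max(0, 33 - 41) = 0.
Farmer 3: others sum to 24; max(0, 33 - 24) = 9.
Total collected = 6 + 0 + 9 = 15.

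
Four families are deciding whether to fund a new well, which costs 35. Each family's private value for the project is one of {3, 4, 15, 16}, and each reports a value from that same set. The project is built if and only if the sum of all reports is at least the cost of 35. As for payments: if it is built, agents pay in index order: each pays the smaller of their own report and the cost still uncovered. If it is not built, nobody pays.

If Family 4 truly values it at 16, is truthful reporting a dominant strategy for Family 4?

Check each profile of the others' reports and compare truth against every alternative report.
Others report (3, 16, 16): truth gives 16, best alternative gives 16.
Others report (4, 15, 16): truth gives 16, best alternative gives 16.
Others report (4, 16, 15): truth gives 16, best alternative gives 16.
Others report (4, 16, 16): truth gives 16, best alternative gives 16.
Others report (15, 4, 16): truth gives 16, best alternative gives 16.
Others report (15, 15, 15): truth gives 16, best alternative gives 16.
(Remaining 58 profiles checked similarly; truth is weakly best in each.)
In every case the truthful report is at least as good as any alternative, so it is a dominant strategy.

Yes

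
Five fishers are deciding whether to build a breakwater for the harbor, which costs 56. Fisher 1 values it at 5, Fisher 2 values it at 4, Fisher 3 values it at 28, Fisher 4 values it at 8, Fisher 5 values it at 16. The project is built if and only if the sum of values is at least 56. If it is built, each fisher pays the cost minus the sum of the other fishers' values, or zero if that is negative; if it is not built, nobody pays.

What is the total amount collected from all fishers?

37

Total value 61 ≥ cost 56, so it is built.
Fisher 1: others sum to 56; max(0, 56 - 56) = 0.
Fisher 2: others sum to 57; max(0, 56 - 57) = 0.
Fisher 3: others sum to 33; max(0, 56 - 33) = 23.
Fisher 4: others sum to 53; max(0, 56 - 53) = 3.
Fisher 5: others sum to 45; max(0, 56 - 45) = 11.
Total collected = 0 + 0 + 23 + 3 + 11 = 37.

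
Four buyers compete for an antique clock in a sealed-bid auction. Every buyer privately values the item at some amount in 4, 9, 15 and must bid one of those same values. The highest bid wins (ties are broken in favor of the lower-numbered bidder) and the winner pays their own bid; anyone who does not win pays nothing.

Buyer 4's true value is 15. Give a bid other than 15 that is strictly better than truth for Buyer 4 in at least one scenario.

Suppose Buyer 1 bids 4, Buyer 2 bids 4 and Buyer 3 bids 4.
Bid 15: wins, pays 15, utility 15 - 15 = 0.
Bid 9: wins, pays 9, utility 15 - 9 = 6.
So bidding 9 beats truth here (6 > 0).

9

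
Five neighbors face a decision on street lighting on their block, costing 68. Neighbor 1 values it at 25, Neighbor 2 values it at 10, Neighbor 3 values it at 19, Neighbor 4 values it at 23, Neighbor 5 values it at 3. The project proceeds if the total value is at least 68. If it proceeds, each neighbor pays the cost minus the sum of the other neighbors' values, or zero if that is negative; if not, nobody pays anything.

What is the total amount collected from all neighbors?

31

Total value 80 ≥ cost 68, so it is built.
Neighbor 1: others sum to 55; max(0, 68 - 55) = 13.
Neighbor 2: others sum to 70; max(0, 68 - 70) = 0.
Neighbor 3: others sum to 61; max(0, 68 - 61) = 7.
Neighbor 4: others sum to 57; max(0, 68 - 57) = 11.
Neighbor 5: others sum to 77; max(0, 68 - 77) = 0.
Total collected = 13 + 0 + 7 + 11 + 0 = 31.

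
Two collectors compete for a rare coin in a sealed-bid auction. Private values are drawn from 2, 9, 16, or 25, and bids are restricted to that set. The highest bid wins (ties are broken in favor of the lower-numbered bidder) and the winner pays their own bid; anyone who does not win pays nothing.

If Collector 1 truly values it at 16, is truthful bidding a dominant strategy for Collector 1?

No

Consider the case where Collector 2 bids 2.
Truthful bid 16: wins, pays 16, utility 16 - 16 = 0.
Bid 2 instead: wins, pays 2, utility 16 - 2 = 14.
Since 14 > 0, bidding 2 is strictly better here, so truthful bidding is not dominant.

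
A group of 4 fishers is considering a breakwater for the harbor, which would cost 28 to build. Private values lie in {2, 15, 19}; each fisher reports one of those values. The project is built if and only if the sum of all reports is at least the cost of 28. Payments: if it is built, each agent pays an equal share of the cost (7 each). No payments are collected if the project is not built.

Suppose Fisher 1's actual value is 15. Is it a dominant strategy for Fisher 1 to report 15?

Check each profile of the others' reports and compare truth against every alternative report.
Others report (2, 2, 15): truth gives 8, best alternative gives 8.
Others report (2, 2, 19): truth gives 8, best alternative gives 8.
Others report (2, 15, 2): truth gives 8, best alternative gives 8.
Others report (2, 15, 15): truth gives 8, best alternative gives 8.
Others report (2, 15, 19): truth gives 8, best alternative gives 8.
Others report (2, 19, 2): truth gives 8, best alternative gives 8.
(Remaining 21 profiles checked similarly; truth is weakly best in each.)
In every case the truthful report is at least as good as any alternative, so it is a dominant strategy.

Yes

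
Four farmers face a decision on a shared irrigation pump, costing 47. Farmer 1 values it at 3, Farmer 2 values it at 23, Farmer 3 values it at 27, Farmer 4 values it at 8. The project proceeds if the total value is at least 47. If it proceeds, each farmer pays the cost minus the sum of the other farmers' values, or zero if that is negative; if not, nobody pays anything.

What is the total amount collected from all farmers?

22

Total value 61 ≥ cost 47, so it is built.
Farmer 1: others sum to 58; max(0, 47 - 58) = 0.
Farmer 2: others sum to 38; max(0, 47 - 38) = 9.
Farmer 3: others sum to 34; max(0, 47 - 34) = 13.
Farmer 4: others sum to 53; max(0, 47 - 53) = 0.
Total collected = 0 + 9 + 13 + 0 = 22.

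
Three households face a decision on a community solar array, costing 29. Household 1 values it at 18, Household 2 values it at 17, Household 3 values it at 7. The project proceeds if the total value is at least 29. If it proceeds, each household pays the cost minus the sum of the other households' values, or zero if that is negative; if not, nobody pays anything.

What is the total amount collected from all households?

Total value 42 ≥ cost 29, so it is built.
Household 1: others sum to 24; max(0, 29 - 24) = 5.
Household 2: others sum to 25; max(0, 29 - 25) = 4.
Household 3: others sum to 35; max(0, 29 - 35) = 0.
Total collected = 5 + 4 + 0 = 9.

9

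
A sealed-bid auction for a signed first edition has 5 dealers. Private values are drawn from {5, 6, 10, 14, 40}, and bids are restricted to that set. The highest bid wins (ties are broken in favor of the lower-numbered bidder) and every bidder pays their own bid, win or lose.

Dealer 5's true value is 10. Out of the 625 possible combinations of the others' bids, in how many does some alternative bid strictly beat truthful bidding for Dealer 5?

610

Others bid (5, 5, 5, 5): truth gives 0; bid 6 gives 4 > 0. Violating.
Others bid (5, 5, 5, 10): truth gives -10; bid 14 gives -4 > -10. Violating.
Others bid (5, 5, 5, 14): truth gives -10; bid 5 gives -5 > -10. Violating.
Others bid (5, 5, 5, 40): truth gives -10; bid 5 gives -5 > -10. Violating.
Others bid (5, 5, 5, 6): truth gives 0; no alternative beats it.
Others bid (5, 5, 6, 5): truth gives 0; no alternative beats it.
(Checking all 625 profiles: 610 have a profitable deviation, 15 do not.)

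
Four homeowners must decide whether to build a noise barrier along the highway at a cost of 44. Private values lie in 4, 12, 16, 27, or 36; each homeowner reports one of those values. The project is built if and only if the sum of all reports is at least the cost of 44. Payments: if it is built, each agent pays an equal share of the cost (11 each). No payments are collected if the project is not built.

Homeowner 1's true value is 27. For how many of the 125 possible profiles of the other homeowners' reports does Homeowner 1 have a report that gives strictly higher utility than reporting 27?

1

Others report (4, 4, 4): truth gives 0; report 36 gives 16 > 0. Violating.
Others report (4, 4, 12): truth gives 16; no alternative beats it.
Others report (4, 4, 16): truth gives 16; no alternative beats it.
(Checking all 125 profiles: 1 has a profitable deviation, 124 do not.)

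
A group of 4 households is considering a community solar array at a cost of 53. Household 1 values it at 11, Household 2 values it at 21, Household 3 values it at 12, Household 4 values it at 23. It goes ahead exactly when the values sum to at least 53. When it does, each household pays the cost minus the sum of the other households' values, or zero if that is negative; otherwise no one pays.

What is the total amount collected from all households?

Total value 67 ≥ cost 53, so it is built.
Household 1: others sum to 56; max(0, 53 - 56) = 0.
Household 2: others sum to 46; max(0, 53 - 46) = 7.
Household 3: others sum to 55; max(0, 53 - 55) = 0.
Household 4: others sum to 44; max(0, 53 - 44) = 9.
Total collected = 0 + 7 + 0 + 9 = 16.

16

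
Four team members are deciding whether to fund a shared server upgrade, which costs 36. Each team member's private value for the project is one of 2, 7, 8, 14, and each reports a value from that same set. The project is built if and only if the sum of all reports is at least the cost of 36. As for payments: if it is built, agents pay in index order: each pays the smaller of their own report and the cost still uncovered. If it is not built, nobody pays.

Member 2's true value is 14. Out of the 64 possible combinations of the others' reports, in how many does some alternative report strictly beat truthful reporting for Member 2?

22

Others report (2, 14, 14): truth gives 0; report 7 gives 7 > 0. Violating.
Others report (7, 7, 14): truth gives 0; report 8 gives 6 > 0. Violating.
Others report (7, 8, 14): truth gives 0; report 7 gives 7 > 0. Violating.
Others report (7, 14, 7): truth gives 0; report 8 gives 6 > 0. Violating.
Others report (2, 2, 2): truth gives 0; no alternative beats it.
Others report (2, 2, 7): truth gives 0; no alternative beats it.
(Checking all 64 profiles: 22 have a profitable deviation, 42 do not.)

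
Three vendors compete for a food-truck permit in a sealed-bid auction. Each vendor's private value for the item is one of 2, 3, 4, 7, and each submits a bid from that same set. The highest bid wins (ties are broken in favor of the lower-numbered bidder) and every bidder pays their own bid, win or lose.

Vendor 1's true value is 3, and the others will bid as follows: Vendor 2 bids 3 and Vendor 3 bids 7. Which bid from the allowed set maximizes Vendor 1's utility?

2

Bid 2: loses but pays 2, utility -2.
Bid 3: loses but pays 3, utility -3.
Bid 4: loses but pays 4, utility -4.
Bid 7: wins, pays 7, utility 3 - 7 = -4.
The best choice is 2 with utility -2.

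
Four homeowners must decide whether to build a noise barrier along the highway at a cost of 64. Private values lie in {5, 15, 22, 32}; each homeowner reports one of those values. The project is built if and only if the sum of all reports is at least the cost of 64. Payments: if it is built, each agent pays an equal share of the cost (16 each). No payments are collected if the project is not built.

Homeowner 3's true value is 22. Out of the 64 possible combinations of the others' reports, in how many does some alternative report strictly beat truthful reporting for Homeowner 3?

6

Others report (5, 5, 22): truth gives 0; report 32 gives 6 > 0. Violating.
Others report (5, 15, 15): truth gives 0; report 32 gives 6 > 0. Violating.
Others report (5, 22, 5): truth gives 0; report 32 gives 6 > 0. Violating.
Others report (15, 5, 15): truth gives 0; report 32 gives 6 > 0. Violating.
Others report (5, 5, 5): truth gives 0; no alternative beats it.
Others report (5, 5, 15): truth gives 0; no alternative beats it.
(Checking all 64 profiles: 6 have a profitable deviation, 58 do not.)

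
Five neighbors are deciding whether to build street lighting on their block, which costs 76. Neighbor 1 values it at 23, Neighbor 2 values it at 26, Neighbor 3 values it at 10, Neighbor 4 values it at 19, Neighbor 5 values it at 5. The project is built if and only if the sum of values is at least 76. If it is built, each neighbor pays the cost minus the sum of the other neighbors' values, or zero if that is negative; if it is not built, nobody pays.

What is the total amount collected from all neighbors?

Total value 83 ≥ cost 76, so it is built.
Neighbor 1: others sum to 60; max(0, 76 - 60) = 16.
Neighbor 2: others sum to 57; max(0, 76 - 57) = 19.
Neighbor 3: others sum to 73; max(0, 76 - 73) = 3.
Neighbor 4: others sum to 64; max(0, 76 - 64) = 12.
Neighbor 5: others sum to 78; max(0, 76 - 78) = 0.
Total collected = 16 + 19 + 3 + 12 + 0 = 50.

50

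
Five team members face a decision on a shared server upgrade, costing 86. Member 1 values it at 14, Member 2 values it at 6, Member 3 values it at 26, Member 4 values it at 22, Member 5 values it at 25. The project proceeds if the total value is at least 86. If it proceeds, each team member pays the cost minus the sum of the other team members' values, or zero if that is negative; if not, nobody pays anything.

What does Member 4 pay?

15

Total value 93 ≥ cost 86, so the project is built.
The other team members' values sum to 71.
Cost minus that sum is 86 - 71 = 15.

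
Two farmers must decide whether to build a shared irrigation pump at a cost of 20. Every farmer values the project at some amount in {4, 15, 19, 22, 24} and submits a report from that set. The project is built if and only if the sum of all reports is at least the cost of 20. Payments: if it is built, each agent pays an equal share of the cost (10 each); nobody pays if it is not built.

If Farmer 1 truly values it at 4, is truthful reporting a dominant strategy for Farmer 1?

Yes

Check each profile of the others' reports and compare truth against every alternative report.
Others report (15): truth gives 0, best alternative gives -6.
Others report (19): truth gives -6, best alternative gives -6.
Others report (22): truth gives -6, best alternative gives -6.
Others report (24): truth gives -6, best alternative gives -6.
Others report (4): truth gives 0, best alternative gives 0.
In every case the truthful report is at least as good as any alternative, so it is a dominant strategy.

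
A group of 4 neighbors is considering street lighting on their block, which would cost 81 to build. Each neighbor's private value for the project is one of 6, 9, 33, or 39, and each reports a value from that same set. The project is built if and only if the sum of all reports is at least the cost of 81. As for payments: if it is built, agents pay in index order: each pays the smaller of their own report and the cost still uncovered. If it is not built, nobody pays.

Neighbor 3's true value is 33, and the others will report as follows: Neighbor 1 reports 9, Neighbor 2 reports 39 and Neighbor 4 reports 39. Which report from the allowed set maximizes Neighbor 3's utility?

6

Report 6: project built, pays 6, utility 33 - 6 = 27.
Report 9: project built, pays 9, utility 33 - 9 = 24.
Report 33: project built, pays 33, utility 33 - 33 = 0.
Report 39: project built, pays 33, utility 33 - 33 = 0.
The best choice is 6 with utility 27.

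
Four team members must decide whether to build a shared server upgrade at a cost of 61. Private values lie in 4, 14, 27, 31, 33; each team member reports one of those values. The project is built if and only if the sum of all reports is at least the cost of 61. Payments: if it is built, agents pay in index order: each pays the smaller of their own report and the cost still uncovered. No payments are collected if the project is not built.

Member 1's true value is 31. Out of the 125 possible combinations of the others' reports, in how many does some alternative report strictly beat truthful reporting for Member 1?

Others report (4, 4, 27): truth gives 0; report 27 gives 4 > 0. Violating.
Others report (4, 4, 31): truth gives 0; report 27 gives 4 > 0. Violating.
Others report (4, 4, 33): truth gives 0; report 27 gives 4 > 0. Violating.
Others report (4, 14, 27): truth gives 0; report 27 gives 4 > 0. Violating.
Others report (4, 4, 4): truth gives 0; no alternative beats it.
Others report (4, 4, 14): truth gives 0; no alternative beats it.
(Checking all 125 profiles: 118 have a profitable deviation, 7 do not.)

118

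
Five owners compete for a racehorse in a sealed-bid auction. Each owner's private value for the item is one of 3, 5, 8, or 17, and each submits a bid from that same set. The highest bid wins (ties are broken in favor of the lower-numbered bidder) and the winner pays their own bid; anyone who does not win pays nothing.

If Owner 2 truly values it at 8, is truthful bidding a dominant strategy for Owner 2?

Consider the case where Owner 1 bids 3, Owner 3 bids 3, Owner 4 bids 3 and Owner 5 bids 3.
Truthful bid 8: wins, pays 8, utility 8 - 8 = 0.
Bid 5 instead: wins, pays 5, utility 8 - 5 = 3.
Since 3 > 0, bidding 5 is strictly better here, so truthful bidding is not dominant.

No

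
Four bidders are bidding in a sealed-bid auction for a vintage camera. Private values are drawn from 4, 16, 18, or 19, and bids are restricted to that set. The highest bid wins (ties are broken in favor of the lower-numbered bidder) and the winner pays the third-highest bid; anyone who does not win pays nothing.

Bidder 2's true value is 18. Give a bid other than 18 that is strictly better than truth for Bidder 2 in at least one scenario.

Suppose Bidder 1 bids 4, Bidder 3 bids 4 and Bidder 4 bids 19.
Bid 18: loses, pays 0, utility 0.
Bid 19: wins, pays 4, utility 18 - 4 = 14.
So bidding 19 beats truth here (14 > 0).

19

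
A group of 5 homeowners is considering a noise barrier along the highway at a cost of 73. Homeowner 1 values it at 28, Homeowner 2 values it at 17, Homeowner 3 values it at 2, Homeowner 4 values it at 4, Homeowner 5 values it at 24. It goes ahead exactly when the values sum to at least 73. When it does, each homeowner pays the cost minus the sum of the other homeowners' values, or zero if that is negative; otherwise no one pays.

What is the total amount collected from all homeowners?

Total value 75 ≥ cost 73, so it is built.
Homeowner 1: others sum to 47; max(0, 73 - 47) = 26.
Homeowner 2: others sum to 58; max(0, 73 - 58) = 15.
Homeowner 3: others sum to 73; max(0, 73 - 73) = 0.
Homeowner 4: others sum to 71; max(0, 73 - 71) = 2.
Homeowner 5: others sum to 51; max(0, 73 - 51) = 22.
Total collected = 26 + 15 + 0 + 2 + 22 = 65.

65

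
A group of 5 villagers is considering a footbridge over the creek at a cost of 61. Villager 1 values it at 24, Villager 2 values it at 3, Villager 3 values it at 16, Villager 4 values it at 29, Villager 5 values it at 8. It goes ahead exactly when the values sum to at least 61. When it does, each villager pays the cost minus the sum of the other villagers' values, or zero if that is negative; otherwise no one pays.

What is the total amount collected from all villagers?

Total value 80 ≥ cost 61, so it is built.
Villager 1: others sum to 56; max(0, 61 - 56) = 5.
Villager 2: others sum to 77; max(0, 61 - 77) = 0.
Villager 3: others sum to 64; max(0, 61 - 64) = 0.
Villager 4: others sum to 51; max(0, 61 - 51) = 10.
Villager 5: others sum to 72; max(0, 61 - 72) = 0.
Total collected = 5 + 0 + 0 + 10 + 0 = 15.

15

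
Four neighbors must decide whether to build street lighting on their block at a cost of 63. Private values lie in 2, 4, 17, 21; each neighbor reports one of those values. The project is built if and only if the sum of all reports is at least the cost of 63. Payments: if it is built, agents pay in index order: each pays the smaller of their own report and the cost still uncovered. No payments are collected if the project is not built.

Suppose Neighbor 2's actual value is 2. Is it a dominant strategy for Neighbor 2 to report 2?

Check each profile of the others' reports and compare truth against every alternative report.
Others report (17, 21, 21): truth gives 0, best alternative gives -2.
Others report (21, 17, 21): truth gives 0, best alternative gives -2.
Others report (21, 21, 17): truth gives 0, best alternative gives -2.
Others report (21, 21, 21): truth gives 0, best alternative gives -2.
Others report (2, 2, 2): truth gives 0, best alternative gives 0.
Others report (2, 2, 4): truth gives 0, best alternative gives 0.
(Remaining 58 profiles checked similarly; truth is weakly best in each.)
In every case the truthful report is at least as good as any alternative, so it is a dominant strategy.

Yes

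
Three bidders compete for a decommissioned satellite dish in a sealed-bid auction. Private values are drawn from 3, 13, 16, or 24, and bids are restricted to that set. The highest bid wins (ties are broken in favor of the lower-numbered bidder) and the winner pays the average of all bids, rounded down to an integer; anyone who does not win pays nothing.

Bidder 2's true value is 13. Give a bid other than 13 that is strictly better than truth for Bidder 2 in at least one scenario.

Suppose Bidder 1 bids 3 and Bidder 3 bids 16.
Bid 13: loses, pays 0, utility 0.
Bid 16: wins, pays 11, utility 13 - 11 = 2.
So bidding 16 beats truth here (2 > 0).

16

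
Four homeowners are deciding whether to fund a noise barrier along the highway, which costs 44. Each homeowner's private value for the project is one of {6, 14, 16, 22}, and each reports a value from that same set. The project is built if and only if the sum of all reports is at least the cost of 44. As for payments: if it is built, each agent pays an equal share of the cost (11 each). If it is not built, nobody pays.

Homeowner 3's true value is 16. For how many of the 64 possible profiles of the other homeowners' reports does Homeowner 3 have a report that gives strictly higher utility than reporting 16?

Others report (6, 6, 14): truth gives 0; report 22 gives 5 > 0. Violating.
Others report (6, 14, 6): truth gives 0; report 22 gives 5 > 0. Violating.
Others report (14, 6, 6): truth gives 0; report 22 gives 5 > 0. Violating.
Others report (6, 6, 6): truth gives 0; no alternative beats it.
Others report (6, 6, 16): truth gives 5; no alternative beats it.
(Checking all 64 profiles: 3 have a profitable deviation, 61 do not.)

3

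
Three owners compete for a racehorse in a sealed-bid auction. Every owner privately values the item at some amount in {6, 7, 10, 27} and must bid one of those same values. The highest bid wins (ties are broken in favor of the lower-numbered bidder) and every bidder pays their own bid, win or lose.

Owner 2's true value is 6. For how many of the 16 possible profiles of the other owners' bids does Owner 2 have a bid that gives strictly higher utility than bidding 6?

6

Others bid (6, 6): truth gives -6; bid 7 gives -1 > -6. Violating.
Others bid (6, 7): truth gives -6; bid 7 gives -1 > -6. Violating.
Others bid (6, 10): truth gives -6; bid 10 gives -4 > -6. Violating.
Others bid (7, 6): truth gives -6; bid 10 gives -4 > -6. Violating.
Others bid (6, 27): truth gives -6; no alternative beats it.
Others bid (7, 27): truth gives -6; no alternative beats it.
(Checking all 16 profiles: 6 have a profitable deviation, 10 do not.)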